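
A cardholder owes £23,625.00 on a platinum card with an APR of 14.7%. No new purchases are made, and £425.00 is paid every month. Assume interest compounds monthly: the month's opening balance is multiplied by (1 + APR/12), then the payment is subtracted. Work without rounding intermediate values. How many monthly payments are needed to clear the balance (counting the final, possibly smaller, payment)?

Monthly rate r = 14.7%/12 = 1.225% = 0.01225.
Recurrence: B ← B·(1+r) − £425.00.
Month 1: interest £289.41; balance after payment £23,489.41.
Month 2: interest £287.75; balance after payment £23,352.15.
Closed form: n = −ln(1 − rB₀/P)/ln(1+r) = −ln(0.31904)/ln(1.01225) ≈ 93.829, so the balance reaches zero during payment 94.

94 months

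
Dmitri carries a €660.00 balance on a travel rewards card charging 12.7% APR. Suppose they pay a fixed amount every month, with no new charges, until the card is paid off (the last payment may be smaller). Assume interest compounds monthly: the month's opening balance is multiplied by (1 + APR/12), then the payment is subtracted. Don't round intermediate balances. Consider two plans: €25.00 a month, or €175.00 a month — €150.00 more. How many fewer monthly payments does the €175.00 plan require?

Monthly rate r = 12.7%/12 = 1.05833% = 0.0105833.
At €25.00/mo: n = ⌈−ln(1 − rB₀/P)/ln(1+r)⌉ = 32 payments (last €3.13); total interest = total paid − €660.00 = €118.13.
At €175.00/mo: 4 payments (last €152.20); total interest €17.20.
Payments saved = 32 − 4 = 28.

28 fewer payments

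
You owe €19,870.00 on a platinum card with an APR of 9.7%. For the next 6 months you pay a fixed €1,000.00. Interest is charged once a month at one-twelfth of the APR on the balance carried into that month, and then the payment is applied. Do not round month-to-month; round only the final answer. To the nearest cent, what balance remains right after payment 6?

Monthly rate r = 9.7%/12 = 0.808333% = 0.00808333.
Each month: B ← B·(1+r) − €1,000.00.
Month 1: interest €160.62; balance after payment €19,030.62.
Month 2: interest €153.83; balance after payment €18,184.45.
Month 3: interest €146.99; balance after payment €17,331.44.
Month 4: interest €140.10; balance after payment €16,471.53.
Month 5: interest €133.14; balance after payment €15,604.68.
Month 6: interest €126.14; balance after payment €14,730.82.

€14,730.82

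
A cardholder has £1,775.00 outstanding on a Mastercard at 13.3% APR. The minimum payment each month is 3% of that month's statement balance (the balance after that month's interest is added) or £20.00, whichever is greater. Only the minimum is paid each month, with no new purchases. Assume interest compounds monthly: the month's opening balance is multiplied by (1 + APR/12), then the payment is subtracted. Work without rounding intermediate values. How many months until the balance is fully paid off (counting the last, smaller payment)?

93 months

Monthly rate r = 13.3%/12 = 1.10833% = 0.0110833.
While 3% of the post-interest balance exceeds £20.00, each month B ← (B·(1+r))·(1 − 0.03), i.e. B shrinks by the factor (1+r)·0.97 = 0.98075.
This holds for months 1–51. Entering month 52 the balance is £658.71; 3% of the post-interest balance is now below £20.00, so the flat £20.00 minimum applies from here.
From month 52 a fixed £20.00 at rate r clears £658.71 in 42 more payments. Total: 51 + 42 = 93 months.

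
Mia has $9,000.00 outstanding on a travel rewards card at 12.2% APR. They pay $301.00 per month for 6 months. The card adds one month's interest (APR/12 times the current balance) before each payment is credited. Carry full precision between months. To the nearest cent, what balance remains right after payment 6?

Monthly rate r = 12.2%/12 = 1.01667% = 0.0101667.
Each month: B ← B·(1+r) − $301.00.
Month 1: interest $91.50; balance after payment $8,790.50.
Month 2: interest $89.37; balance after payment $8,578.87.
Month 3: interest $87.22; balance after payment $8,365.09.
Month 4: interest $85.05; balance after payment $8,149.13.
Month 5: interest $82.85; balance after payment $7,930.98.
Month 6: interest $80.63; balance after payment $7,710.61.

$7,710.61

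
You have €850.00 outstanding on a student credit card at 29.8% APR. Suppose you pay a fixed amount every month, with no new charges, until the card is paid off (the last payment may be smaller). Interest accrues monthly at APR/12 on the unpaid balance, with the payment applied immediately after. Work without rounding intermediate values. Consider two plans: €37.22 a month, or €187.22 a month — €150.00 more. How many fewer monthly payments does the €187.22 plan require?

Monthly rate r = 29.8%/12 = 2.48333% = 0.0248333.
At €37.22/mo: n = ⌈−ln(1 − rB₀/P)/ln(1+r)⌉ = 35 payments (last €5.03); total interest = total paid − €850.00 = €420.51.
At €187.22/mo: 5 payments (last €164.37); total interest €63.25.
Payments saved = 35 − 5 = 30.

30 fewer payments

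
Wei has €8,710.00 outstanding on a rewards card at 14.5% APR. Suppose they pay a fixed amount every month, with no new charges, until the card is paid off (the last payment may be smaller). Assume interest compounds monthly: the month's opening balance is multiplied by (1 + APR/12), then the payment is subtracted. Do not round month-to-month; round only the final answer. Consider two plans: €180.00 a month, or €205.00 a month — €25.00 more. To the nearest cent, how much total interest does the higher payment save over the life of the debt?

€875.45

Monthly rate r = 14.5%/12 = 1.20833% = 0.0120833.
At €180.00/mo: n = ⌈−ln(1 − rB₀/P)/ln(1+r)⌉ = 74 payments (last €29.45); total interest = total paid − €8,710.00 = €4,459.45.
At €205.00/mo: 60 payments (last €199.00); total interest €3,584.00.
Interest saved = €4,459.45 − €3,584.00 = €875.45.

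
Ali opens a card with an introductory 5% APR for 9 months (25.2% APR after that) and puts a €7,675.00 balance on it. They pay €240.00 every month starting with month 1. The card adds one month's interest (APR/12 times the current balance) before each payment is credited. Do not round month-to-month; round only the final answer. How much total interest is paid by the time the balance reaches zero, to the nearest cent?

€2,605.72

Promo months 1–9 at r₀ = 5%/12 = 0.00416667; months 10+ at r₁ = 25.2%/12 = 0.021.
After month 9: iterate B ← B·(1+r₀) − €240.00 for 9 months → €5,771.30.
Then at r₁ with €240.00/mo: n₂ = −ln(1 − r₁·B/P)/ln(1+r₁) ≈ 33.83 → 34 more payments.
Total paid = 42·€240.00 + €200.72 = €10,280.72; interest = €10,280.72 − €7,675.00 = €2,605.72.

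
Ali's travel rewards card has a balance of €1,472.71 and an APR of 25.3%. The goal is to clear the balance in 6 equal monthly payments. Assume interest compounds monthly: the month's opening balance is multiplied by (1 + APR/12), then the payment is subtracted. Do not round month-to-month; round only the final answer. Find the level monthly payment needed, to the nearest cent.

Monthly rate r = 25.3%/12 = 2.10833% = 0.0210833.
Level-payment amortization: P = B₀·r / (1 − (1+r)^(−n)) = 1472.71·0.0210833 / (1 − 1.02108^(−6)).
Denominator 1 − (1+r)^(−6) = 0.117666283.
P = 31.0496 / 0.117666283 ≈ 263.88.

€263.88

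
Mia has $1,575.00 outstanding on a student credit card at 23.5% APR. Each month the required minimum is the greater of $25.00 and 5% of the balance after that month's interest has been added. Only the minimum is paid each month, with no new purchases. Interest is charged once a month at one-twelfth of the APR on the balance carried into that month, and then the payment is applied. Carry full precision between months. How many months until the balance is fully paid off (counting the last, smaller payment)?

Monthly rate r = 23.5%/12 = 1.95833% = 0.0195833.
While 5% of the post-interest balance exceeds $25.00, each month B ← (B·(1+r))·(1 − 0.05), i.e. B shrinks by the factor (1+r)·0.95 = 0.9686.
This holds for months 1–37. Entering month 38 the balance is $483.83; 5% of the post-interest balance is now below $25.00, so the flat $25.00 minimum applies from here.
From month 38 a fixed $25.00 at rate r clears $483.83 in 25 more payments. Total: 37 + 25 = 62 months.

62 months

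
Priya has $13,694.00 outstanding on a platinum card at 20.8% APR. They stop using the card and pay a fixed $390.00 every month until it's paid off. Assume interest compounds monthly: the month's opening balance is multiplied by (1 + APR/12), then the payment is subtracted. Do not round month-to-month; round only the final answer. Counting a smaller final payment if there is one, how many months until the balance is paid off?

55 months

Monthly rate r = 20.8%/12 = 1.73333% = 0.0173333.
Recurrence: B ← B·(1+r) − $390.00.
Month 1: interest $237.36; balance after payment $13,541.36.
Month 2: interest $234.72; balance after payment $13,386.08.
Closed form: n = −ln(1 − rB₀/P)/ln(1+r) = −ln(0.39138)/ln(1.01733) ≈ 54.588, so the balance reaches zero during payment 55.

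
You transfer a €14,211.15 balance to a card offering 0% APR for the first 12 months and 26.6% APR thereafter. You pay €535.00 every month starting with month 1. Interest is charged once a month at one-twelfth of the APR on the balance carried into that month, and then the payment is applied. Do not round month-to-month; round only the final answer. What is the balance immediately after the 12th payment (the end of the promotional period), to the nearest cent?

€7,791.15

Promo months 1–12 at r₀ = 0%/12 = 0; months 13+ at r₁ = 26.6%/12 = 0.0221667.
After month 12 (no interest yet): B = €14,211.15 − 12·€535.00 = €7,791.15.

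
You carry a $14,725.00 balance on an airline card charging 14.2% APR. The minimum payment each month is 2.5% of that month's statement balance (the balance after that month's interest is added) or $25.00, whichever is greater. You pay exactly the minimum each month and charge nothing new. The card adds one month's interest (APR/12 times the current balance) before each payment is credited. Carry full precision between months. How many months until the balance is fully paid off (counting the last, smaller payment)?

Monthly rate r = 14.2%/12 = 1.18333% = 0.0118333.
While 2.5% of the post-interest balance exceeds $25.00, each month B ← (B·(1+r))·(1 − 0.025), i.e. B shrinks by the factor (1+r)·0.975 = 0.98654.
This holds for months 1–200. Entering month 201 the balance is $978.98; 2.5% of the post-interest balance is now below $25.00, so the flat $25.00 minimum applies from here.
From month 201 a fixed $25.00 at rate r clears $978.98 in 53 more payments. Total: 200 + 53 = 253 months.

253 months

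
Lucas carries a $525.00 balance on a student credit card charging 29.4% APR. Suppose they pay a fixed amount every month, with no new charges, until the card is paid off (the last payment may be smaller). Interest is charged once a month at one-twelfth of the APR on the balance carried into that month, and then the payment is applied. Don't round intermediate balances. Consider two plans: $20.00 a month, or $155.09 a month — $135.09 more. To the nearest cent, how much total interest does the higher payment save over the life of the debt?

Monthly rate r = 29.4%/12 = 2.45% = 0.0245.
At $20.00/mo: n = ⌈−ln(1 − rB₀/P)/ln(1+r)⌉ = 43 payments (last $11.44); total interest = total paid − $525.00 = $326.44.
At $155.09/mo: 4 payments (last $89.93); total interest $30.20.
Interest saved = $326.44 − $30.20 = $296.24.

$296.24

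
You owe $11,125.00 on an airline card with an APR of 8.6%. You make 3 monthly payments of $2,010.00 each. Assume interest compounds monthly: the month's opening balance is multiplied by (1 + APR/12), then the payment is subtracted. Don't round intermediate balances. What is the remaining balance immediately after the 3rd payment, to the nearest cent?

$5,292.59

Monthly rate r = 8.6%/12 = 0.716667% = 0.00716667.
Each month: B ← B·(1+r) − $2,010.00.
Month 1: interest $79.73; balance after payment $9,194.73.
Month 2: interest $65.90; balance after payment $7,250.62.
Month 3: interest $51.96; balance after payment $5,292.59.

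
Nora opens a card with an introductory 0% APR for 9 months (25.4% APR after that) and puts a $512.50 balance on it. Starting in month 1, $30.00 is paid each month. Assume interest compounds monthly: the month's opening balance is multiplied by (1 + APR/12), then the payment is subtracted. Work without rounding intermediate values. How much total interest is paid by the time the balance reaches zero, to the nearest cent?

$26.28

Promo months 1–9 at r₀ = 0%/12 = 0; months 10+ at r₁ = 25.4%/12 = 0.0211667.
After month 9 (no interest yet): B = $512.50 − 9·$30.00 = $242.50.
Then at r₁ with $30.00/mo: n₂ = −ln(1 − r₁·B/P)/ln(1+r₁) ≈ 8.96 → 9 more payments.
Total paid = 17·$30.00 + $28.78 = $538.78; interest = $538.78 − $512.50 = $26.28.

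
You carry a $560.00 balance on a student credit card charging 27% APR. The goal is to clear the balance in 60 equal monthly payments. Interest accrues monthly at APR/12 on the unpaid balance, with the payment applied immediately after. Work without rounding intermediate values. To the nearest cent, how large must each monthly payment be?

$17.10

Monthly rate r = 27%/12 = 2.25% = 0.0225.
Level-payment amortization: P = B₀·r / (1 − (1+r)^(−n)) = 560.00·0.0225 / (1 − 1.0225^(−60)).
Denominator 1 − (1+r)^(−60) = 0.736851439.
P = 12.6 / 0.736851439 ≈ 17.10.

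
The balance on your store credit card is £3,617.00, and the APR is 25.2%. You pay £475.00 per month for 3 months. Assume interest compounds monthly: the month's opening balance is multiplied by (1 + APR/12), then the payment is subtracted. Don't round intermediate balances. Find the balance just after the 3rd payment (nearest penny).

£2,394.56

Monthly rate r = 25.2%/12 = 2.1% = 0.021.
Each month: B ← B·(1+r) − £475.00.
Month 1: interest £75.96; balance after payment £3,217.96.
Month 2: interest £67.58; balance after payment £2,810.53.
Month 3: interest £59.02; balance after payment £2,394.56.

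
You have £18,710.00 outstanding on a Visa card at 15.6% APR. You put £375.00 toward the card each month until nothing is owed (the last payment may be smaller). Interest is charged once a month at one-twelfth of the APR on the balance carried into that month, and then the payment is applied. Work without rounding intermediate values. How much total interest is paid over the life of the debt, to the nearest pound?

£11,655

Monthly rate r = 15.6%/12 = 1.3% = 0.013.
Payoff takes n = ⌈−ln(1 − rB₀/P)/ln(1+r)⌉ = ⌈80.973⌉ = 81 payments; the last is £365.01.
Total paid = 80·£375.00 + £365.01 = £30,365.01.
Total interest = total paid − principal = £30,365.01 − £18,710.00 = £11,655.01.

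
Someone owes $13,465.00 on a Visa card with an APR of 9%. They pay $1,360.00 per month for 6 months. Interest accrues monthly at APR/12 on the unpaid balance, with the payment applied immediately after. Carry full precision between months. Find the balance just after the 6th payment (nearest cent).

Monthly rate r = 9%/12 = 0.75% = 0.0075.
Each month: B ← B·(1+r) − $1,360.00.
Month 1: interest $100.99; balance after payment $12,205.99.
Month 2: interest $91.54; balance after payment $10,937.53.
Month 3: interest $82.03; balance after payment $9,659.56.
Month 4: interest $72.45; balance after payment $8,372.01.
Month 5: interest $62.79; balance after payment $7,074.80.
Month 6: interest $53.06; balance after payment $5,767.86.

$5,767.86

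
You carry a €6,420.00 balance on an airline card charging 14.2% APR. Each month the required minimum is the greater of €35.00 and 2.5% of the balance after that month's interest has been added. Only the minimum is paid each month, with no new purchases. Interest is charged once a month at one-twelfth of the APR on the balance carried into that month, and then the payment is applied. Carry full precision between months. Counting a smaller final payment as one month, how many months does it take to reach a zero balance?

Monthly rate r = 14.2%/12 = 1.18333% = 0.0118333.
While 2.5% of the post-interest balance exceeds €35.00, each month B ← (B·(1+r))·(1 − 0.025), i.e. B shrinks by the factor (1+r)·0.975 = 0.98654.
This holds for months 1–114. Entering month 115 the balance is €1,369.26; 2.5% of the post-interest balance is now below €35.00, so the flat €35.00 minimum applies from here.
From month 115 a fixed €35.00 at rate r clears €1,369.26 in 53 more payments. Total: 114 + 53 = 167 months.

167 months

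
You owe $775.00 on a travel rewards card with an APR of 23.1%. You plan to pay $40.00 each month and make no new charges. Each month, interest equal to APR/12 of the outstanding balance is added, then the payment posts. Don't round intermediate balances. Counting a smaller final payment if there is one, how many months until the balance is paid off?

Monthly rate r = 23.1%/12 = 1.925% = 0.01925.
Recurrence: B ← B·(1+r) − $40.00.
Month 1: interest $14.92; balance after payment $749.92.
Month 2: interest $14.44; balance after payment $724.35.
Closed form: n = −ln(1 − rB₀/P)/ln(1+r) = −ln(0.62703)/ln(1.01925) ≈ 24.480, so the balance reaches zero during payment 25.

25 months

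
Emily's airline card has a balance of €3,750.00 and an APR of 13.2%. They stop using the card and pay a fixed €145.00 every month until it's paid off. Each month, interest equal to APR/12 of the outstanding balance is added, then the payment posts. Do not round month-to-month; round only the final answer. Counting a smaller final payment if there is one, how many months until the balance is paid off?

Monthly rate r = 13.2%/12 = 1.1% = 0.011.
Recurrence: B ← B·(1+r) − €145.00.
Month 1: interest €41.25; balance after payment €3,646.25.
Month 2: interest €40.11; balance after payment €3,541.36.
Closed form: n = −ln(1 − rB₀/P)/ln(1+r) = −ln(0.71552)/ln(1.011) ≈ 30.599, so the balance reaches zero during payment 31.

31 months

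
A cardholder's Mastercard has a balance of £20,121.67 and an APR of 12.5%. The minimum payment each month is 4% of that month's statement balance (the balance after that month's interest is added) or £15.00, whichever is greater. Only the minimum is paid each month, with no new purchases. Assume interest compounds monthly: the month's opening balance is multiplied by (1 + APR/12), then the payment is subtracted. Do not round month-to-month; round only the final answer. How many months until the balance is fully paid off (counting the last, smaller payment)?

160 months

Monthly rate r = 12.5%/12 = 1.04167% = 0.0104167.
While 4% of the post-interest balance exceeds £15.00, each month B ← (B·(1+r))·(1 − 0.04), i.e. B shrinks by the factor (1+r)·0.96 = 0.97.
This holds for months 1–132. Entering month 133 the balance is £361.02; 4% of the post-interest balance is now below £15.00, so the flat £15.00 minimum applies from here.
From month 133 a fixed £15.00 at rate r clears £361.02 in 28 more payments. Total: 132 + 28 = 160 months.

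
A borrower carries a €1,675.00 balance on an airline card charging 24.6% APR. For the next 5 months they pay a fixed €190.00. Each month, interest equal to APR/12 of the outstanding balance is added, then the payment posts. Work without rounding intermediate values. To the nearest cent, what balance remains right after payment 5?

€864.12

Monthly rate r = 24.6%/12 = 2.05% = 0.0205.
Each month: B ← B·(1+r) − €190.00.
Month 1: interest €34.34; balance after payment €1,519.34.
Month 2: interest €31.15; balance after payment €1,360.48.
Month 3: interest €27.89; balance after payment €1,198.37.
Month 4: interest €24.57; balance after payment €1,032.94.
Month 5: interest €21.18; balance after payment €864.12.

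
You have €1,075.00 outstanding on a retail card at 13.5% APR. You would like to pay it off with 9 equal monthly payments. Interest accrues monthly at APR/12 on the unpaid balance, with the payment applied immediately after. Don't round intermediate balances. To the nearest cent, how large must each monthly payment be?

Monthly rate r = 13.5%/12 = 1.125% = 0.01125.
Level-payment amortization: P = B₀·r / (1 − (1+r)^(−n)) = 1075.00·0.01125 / (1 − 1.01125^(−9)).
Denominator 1 − (1+r)^(−9) = 0.0957819162.
P = 12.0938 / 0.0957819162 ≈ 126.26.

€126.26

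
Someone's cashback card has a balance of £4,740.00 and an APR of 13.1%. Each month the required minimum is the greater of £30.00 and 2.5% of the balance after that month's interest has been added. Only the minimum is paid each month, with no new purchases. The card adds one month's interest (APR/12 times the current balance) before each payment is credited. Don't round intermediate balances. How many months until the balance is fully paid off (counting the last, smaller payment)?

148 months

Monthly rate r = 13.1%/12 = 1.09167% = 0.0109167.
While 2.5% of the post-interest balance exceeds £30.00, each month B ← (B·(1+r))·(1 − 0.025), i.e. B shrinks by the factor (1+r)·0.975 = 0.98564.
This holds for months 1–96. Entering month 97 the balance is £1,182.76; 2.5% of the post-interest balance is now below £30.00, so the flat £30.00 minimum applies from here.
From month 97 a fixed £30.00 at rate r clears £1,182.76 in 52 more payments. Total: 96 + 52 = 148 months.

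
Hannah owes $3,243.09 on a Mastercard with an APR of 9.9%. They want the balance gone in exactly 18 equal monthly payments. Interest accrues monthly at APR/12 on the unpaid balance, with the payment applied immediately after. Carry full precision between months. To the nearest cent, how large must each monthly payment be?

$194.62

Monthly rate r = 9.9%/12 = 0.825% = 0.00825.
Level-payment amortization: P = B₀·r / (1 − (1+r)^(−n)) = 3243.09·0.00825 / (1 − 1.00825^(−18)).
Denominator 1 − (1+r)^(−18) = 0.13747469.
P = 26.7555 / 0.13747469 ≈ 194.62.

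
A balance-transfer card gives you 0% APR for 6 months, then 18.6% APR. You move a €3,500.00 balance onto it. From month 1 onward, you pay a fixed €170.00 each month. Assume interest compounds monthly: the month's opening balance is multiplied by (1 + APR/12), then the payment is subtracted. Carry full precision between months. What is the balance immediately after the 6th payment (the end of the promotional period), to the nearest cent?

€2,480.00

Promo months 1–6 at r₀ = 0%/12 = 0; months 7+ at r₁ = 18.6%/12 = 0.0155.
After month 6 (no interest yet): B = €3,500.00 − 6·€170.00 = €2,480.00.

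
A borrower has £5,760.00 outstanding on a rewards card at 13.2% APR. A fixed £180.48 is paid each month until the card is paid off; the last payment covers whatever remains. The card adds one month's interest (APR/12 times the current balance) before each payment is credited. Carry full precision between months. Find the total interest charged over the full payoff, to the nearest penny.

£1,374.04

Monthly rate r = 13.2%/12 = 1.1% = 0.011.
Payoff takes n = ⌈−ln(1 − rB₀/P)/ln(1+r)⌉ = ⌈39.527⌉ = 40 payments; the last is £95.32.
Total paid = 39·£180.48 + £95.32 = £7,134.04.
Total interest = total paid − principal = £7,134.04 − £5,760.00 = £1,374.04.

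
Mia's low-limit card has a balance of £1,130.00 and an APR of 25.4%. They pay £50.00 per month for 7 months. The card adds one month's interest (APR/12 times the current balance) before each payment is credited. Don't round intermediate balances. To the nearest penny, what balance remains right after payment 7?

Monthly rate r = 25.4%/12 = 2.11667% = 0.0211667.
Each month: B ← B·(1+r) − £50.00.
Month 1: interest £23.92; balance after payment £1,103.92.
Month 2: interest £23.37; balance after payment £1,077.28.
Month 3: interest £22.80; balance after payment £1,050.09.
Month 4: interest £22.23; balance after payment £1,022.31.
Month 5: interest £21.64; balance after payment £993.95.
Month 6: interest £21.04; balance after payment £964.99.
Month 7: interest £20.43; balance after payment £935.42.

£935.42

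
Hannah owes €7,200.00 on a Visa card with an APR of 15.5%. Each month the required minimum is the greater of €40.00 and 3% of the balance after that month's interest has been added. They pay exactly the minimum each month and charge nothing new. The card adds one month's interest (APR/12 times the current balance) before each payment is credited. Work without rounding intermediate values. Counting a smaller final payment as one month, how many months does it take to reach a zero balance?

Monthly rate r = 15.5%/12 = 1.29167% = 0.0129167.
While 3% of the post-interest balance exceeds €40.00, each month B ← (B·(1+r))·(1 − 0.03), i.e. B shrinks by the factor (1+r)·0.97 = 0.98253.
This holds for months 1–97. Entering month 98 the balance is €1,302.69; 3% of the post-interest balance is now below €40.00, so the flat €40.00 minimum applies from here.
From month 98 a fixed €40.00 at rate r clears €1,302.69 in 43 more payments. Total: 97 + 43 = 140 months.

140 months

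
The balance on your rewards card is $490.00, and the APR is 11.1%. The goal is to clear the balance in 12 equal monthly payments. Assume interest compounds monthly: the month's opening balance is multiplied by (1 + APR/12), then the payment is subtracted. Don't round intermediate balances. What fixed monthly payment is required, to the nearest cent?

Monthly rate r = 11.1%/12 = 0.925% = 0.00925.
Level-payment amortization: P = B₀·r / (1 − (1+r)^(−n)) = 490.00·0.00925 / (1 − 1.00925^(−12)).
Denominator 1 − (1+r)^(−12) = 0.104604509.
P = 4.5325 / 0.104604509 ≈ 43.33.

$43.33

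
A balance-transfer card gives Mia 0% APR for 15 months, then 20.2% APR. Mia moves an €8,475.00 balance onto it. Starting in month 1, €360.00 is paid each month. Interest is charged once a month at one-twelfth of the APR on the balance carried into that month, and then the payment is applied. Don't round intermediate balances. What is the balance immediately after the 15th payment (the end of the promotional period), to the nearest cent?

Promo months 1–15 at r₀ = 0%/12 = 0; months 16+ at r₁ = 20.2%/12 = 0.0168333.
After month 15 (no interest yet): B = €8,475.00 − 15·€360.00 = €3,075.00.

€3,075.00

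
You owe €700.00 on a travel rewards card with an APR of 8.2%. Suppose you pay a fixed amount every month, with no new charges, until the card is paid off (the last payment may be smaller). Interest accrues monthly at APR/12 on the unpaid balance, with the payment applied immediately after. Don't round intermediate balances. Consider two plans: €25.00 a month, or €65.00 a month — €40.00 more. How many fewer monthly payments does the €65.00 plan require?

20 fewer payments

Monthly rate r = 8.2%/12 = 0.683333% = 0.00683333.
At €25.00/mo: n = ⌈−ln(1 − rB₀/P)/ln(1+r)⌉ = 32 payments (last €4.62); total interest = total paid − €700.00 = €79.62.
At €65.00/mo: 12 payments (last €14.61); total interest €29.61.
Payments saved = 32 − 12 = 20.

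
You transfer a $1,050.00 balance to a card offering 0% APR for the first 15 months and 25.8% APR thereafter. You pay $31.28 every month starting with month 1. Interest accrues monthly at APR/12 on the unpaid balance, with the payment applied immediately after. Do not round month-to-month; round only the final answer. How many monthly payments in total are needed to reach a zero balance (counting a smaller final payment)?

39 payments

Promo months 1–15 at r₀ = 0%/12 = 0; months 16+ at r₁ = 25.8%/12 = 0.0215.
After month 15 (no interest yet): B = $1,050.00 − 15·$31.28 = $580.80.
Then at r₁ with $31.28/mo: n₂ = −ln(1 − r₁·B/P)/ln(1+r₁) ≈ 23.95 → 24 more payments.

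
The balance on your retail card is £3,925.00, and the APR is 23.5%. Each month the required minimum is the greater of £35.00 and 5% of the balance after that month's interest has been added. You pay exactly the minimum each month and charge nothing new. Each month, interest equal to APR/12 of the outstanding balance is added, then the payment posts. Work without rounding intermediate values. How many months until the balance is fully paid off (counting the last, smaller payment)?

80 months

Monthly rate r = 23.5%/12 = 1.95833% = 0.0195833.
While 5% of the post-interest balance exceeds £35.00, each month B ← (B·(1+r))·(1 − 0.05), i.e. B shrinks by the factor (1+r)·0.95 = 0.9686.
This holds for months 1–55. Entering month 56 the balance is £679.03; 5% of the post-interest balance is now below £35.00, so the flat £35.00 minimum applies from here.
From month 56 a fixed £35.00 at rate r clears £679.03 in 25 more payments. Total: 55 + 25 = 80 months.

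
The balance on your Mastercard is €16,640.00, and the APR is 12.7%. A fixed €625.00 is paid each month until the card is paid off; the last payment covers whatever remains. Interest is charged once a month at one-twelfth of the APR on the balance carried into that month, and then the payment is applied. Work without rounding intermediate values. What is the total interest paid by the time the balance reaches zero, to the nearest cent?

Monthly rate r = 12.7%/12 = 1.05833% = 0.0105833.
Payoff takes n = ⌈−ln(1 − rB₀/P)/ln(1+r)⌉ = ⌈31.438⌉ = 32 payments; the last is €274.31.
Total paid = 31·€625.00 + €274.31 = €19,649.31.
Total interest = total paid − principal = €19,649.31 − €16,640.00 = €3,009.31.

€3,009.31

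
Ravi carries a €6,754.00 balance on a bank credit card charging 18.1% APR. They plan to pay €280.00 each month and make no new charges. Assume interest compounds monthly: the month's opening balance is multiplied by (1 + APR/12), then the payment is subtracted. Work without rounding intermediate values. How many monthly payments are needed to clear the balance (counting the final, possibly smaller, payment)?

Monthly rate r = 18.1%/12 = 1.50833% = 0.0150833.
Recurrence: B ← B·(1+r) − €280.00.
Month 1: interest €101.87; balance after payment €6,575.87.
Month 2: interest €99.19; balance after payment €6,395.06.
Closed form: n = −ln(1 − rB₀/P)/ln(1+r) = −ln(0.63617)/ln(1.01508) ≈ 30.212, so the balance reaches zero during payment 31.

31 payments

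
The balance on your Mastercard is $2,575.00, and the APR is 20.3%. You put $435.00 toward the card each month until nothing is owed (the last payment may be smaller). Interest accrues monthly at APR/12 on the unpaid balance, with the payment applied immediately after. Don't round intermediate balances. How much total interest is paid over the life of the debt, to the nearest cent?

$161.88

Monthly rate r = 20.3%/12 = 1.69167% = 0.0169167.
Payoff takes n = ⌈−ln(1 − rB₀/P)/ln(1+r)⌉ = ⌈6.290⌉ = 7 payments; the last is $126.88.
Total paid = 6·$435.00 + $126.88 = $2,736.88.
Total interest = total paid − principal = $2,736.88 − $2,575.00 = $161.88.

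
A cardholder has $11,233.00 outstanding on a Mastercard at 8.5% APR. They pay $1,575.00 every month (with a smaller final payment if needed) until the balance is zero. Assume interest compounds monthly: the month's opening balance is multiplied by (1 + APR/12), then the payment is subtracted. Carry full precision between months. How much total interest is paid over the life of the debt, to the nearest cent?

$335.70

Monthly rate r = 8.5%/12 = 0.708333% = 0.00708333.
Payoff takes n = ⌈−ln(1 − rB₀/P)/ln(1+r)⌉ = ⌈7.344⌉ = 8 payments; the last is $543.70.
Total paid = 7·$1,575.00 + $543.70 = $11,568.70.
Total interest = total paid − principal = $11,568.70 − $11,233.00 = $335.70.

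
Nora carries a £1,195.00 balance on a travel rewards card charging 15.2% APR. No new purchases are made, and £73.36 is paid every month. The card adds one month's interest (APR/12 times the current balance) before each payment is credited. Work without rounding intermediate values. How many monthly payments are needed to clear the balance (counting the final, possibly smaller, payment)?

19 months

Monthly rate r = 15.2%/12 = 1.26667% = 0.0126667.
Recurrence: B ← B·(1+r) − £73.36.
Month 1: interest £15.14; balance after payment £1,136.78.
Month 2: interest £14.40; balance after payment £1,077.82.
Closed form: n = −ln(1 − rB₀/P)/ln(1+r) = −ln(0.79367)/ln(1.01267) ≈ 18.359, so the balance reaches zero during payment 19.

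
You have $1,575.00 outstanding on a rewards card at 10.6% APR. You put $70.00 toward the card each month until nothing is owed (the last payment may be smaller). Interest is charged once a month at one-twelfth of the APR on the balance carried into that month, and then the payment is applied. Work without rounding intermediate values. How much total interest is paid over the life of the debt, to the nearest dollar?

$189

Monthly rate r = 10.6%/12 = 0.883333% = 0.00883333.
Payoff takes n = ⌈−ln(1 − rB₀/P)/ln(1+r)⌉ = ⌈25.195⌉ = 26 payments; the last is $13.73.
Total paid = 25·$70.00 + $13.73 = $1,763.73.
Total interest = total paid − principal = $1,763.73 − $1,575.00 = $188.73.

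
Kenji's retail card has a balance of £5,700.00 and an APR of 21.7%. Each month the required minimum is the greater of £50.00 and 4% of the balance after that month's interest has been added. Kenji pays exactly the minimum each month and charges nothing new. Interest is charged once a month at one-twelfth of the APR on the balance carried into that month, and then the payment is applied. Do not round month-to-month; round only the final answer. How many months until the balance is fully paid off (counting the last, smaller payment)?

Monthly rate r = 21.7%/12 = 1.80833% = 0.0180833.
While 4% of the post-interest balance exceeds £50.00, each month B ← (B·(1+r))·(1 − 0.04), i.e. B shrinks by the factor (1+r)·0.96 = 0.97736.
This holds for months 1–68. Entering month 69 the balance is £1,201.12; 4% of the post-interest balance is now below £50.00, so the flat £50.00 minimum applies from here.
From month 69 a fixed £50.00 at rate r clears £1,201.12 in 32 more payments. Total: 68 + 32 = 100 months.

100 months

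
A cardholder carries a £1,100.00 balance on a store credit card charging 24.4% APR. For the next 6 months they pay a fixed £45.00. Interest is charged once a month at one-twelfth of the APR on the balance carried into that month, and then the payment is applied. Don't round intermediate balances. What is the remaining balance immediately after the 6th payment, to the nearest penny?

Monthly rate r = 24.4%/12 = 2.03333% = 0.0203333.
Each month: B ← B·(1+r) − £45.00.
Month 1: interest £22.37; balance after payment £1,077.37.
Month 2: interest £21.91; balance after payment £1,054.27.
Month 3: interest £21.44; balance after payment £1,030.71.
Month 4: interest £20.96; balance after payment £1,006.67.
Month 5: interest £20.47; balance after payment £982.14.
Month 6: interest £19.97; balance after payment £957.11.

£957.11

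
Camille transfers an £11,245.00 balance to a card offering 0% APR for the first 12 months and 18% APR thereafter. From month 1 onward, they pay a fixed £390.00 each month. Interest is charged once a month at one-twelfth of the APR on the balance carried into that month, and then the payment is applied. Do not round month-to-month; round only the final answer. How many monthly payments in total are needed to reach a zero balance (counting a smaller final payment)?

Promo months 1–12 at r₀ = 0%/12 = 0; months 13+ at r₁ = 18%/12 = 0.015.
After month 12 (no interest yet): B = £11,245.00 − 12·£390.00 = £6,565.00.
Then at r₁ with £390.00/mo: n₂ = −ln(1 − r₁·B/P)/ln(1+r₁) ≈ 19.55 → 20 more payments.

32 payments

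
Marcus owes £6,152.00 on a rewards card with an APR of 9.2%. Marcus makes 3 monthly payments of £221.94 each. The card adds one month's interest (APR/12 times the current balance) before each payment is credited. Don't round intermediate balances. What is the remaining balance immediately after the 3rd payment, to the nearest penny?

£5,623.65

Monthly rate r = 9.2%/12 = 0.766667% = 0.00766667.
Each month: B ← B·(1+r) − £221.94.
Month 1: interest £47.17; balance after payment £5,977.23.
Month 2: interest £45.83; balance after payment £5,801.11.
Month 3: interest £44.48; balance after payment £5,623.65.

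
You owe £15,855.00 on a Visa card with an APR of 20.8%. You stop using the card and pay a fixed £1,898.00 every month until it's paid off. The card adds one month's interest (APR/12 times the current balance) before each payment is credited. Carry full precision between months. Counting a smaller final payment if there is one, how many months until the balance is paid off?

Monthly rate r = 20.8%/12 = 1.73333% = 0.0173333.
Recurrence: B ← B·(1+r) − £1,898.00.
Month 1: interest £274.82; balance after payment £14,231.82.
Month 2: interest £246.68; balance after payment £12,580.50.
Closed form: n = −ln(1 − rB₀/P)/ln(1+r) = −ln(0.85521)/ln(1.01733) ≈ 9.102, so the balance reaches zero during payment 10.

10 months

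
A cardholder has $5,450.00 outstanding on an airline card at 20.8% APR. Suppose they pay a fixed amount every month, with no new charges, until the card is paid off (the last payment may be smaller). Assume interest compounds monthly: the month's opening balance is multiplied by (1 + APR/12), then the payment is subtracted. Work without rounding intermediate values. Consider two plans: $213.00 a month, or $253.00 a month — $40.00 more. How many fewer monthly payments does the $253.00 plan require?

7 fewer payments

Monthly rate r = 20.8%/12 = 1.73333% = 0.0173333.
At $213.00/mo: n = ⌈−ln(1 − rB₀/P)/ln(1+r)⌉ = 35 payments (last $22.66); total interest = total paid − $5,450.00 = $1,814.66.
At $253.00/mo: 28 payments (last $50.91); total interest $1,431.91.
Payments saved = 35 − 28 = 7.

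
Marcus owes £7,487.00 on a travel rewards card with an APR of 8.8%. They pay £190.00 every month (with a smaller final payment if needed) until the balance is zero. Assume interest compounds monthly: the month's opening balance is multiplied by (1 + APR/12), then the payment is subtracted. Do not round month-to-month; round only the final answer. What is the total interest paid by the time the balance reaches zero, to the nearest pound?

£1,382

Monthly rate r = 8.8%/12 = 0.733333% = 0.00733333.
Payoff takes n = ⌈−ln(1 − rB₀/P)/ln(1+r)⌉ = ⌈46.676⌉ = 47 payments; the last is £128.64.
Total paid = 46·£190.00 + £128.64 = £8,868.64.
Total interest = total paid − principal = £8,868.64 − £7,487.00 = £1,381.64.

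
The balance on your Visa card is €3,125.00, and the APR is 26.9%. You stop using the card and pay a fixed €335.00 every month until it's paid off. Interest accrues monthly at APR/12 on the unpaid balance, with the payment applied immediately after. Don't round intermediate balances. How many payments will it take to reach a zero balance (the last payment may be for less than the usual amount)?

11 months

Monthly rate r = 26.9%/12 = 2.24167% = 0.0224167.
Recurrence: B ← B·(1+r) − €335.00.
Month 1: interest €70.05; balance after payment €2,860.05.
Month 2: interest €64.11; balance after payment €2,589.16.
Closed form: n = −ln(1 − rB₀/P)/ln(1+r) = −ln(0.79089)/ln(1.02242) ≈ 10.582, so the balance reaches zero during payment 11.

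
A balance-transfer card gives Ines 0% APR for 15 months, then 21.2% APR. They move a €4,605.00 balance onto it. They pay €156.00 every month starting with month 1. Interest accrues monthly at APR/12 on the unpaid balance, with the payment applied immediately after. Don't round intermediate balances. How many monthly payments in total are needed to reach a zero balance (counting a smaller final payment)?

32 months

Promo months 1–15 at r₀ = 0%/12 = 0; months 16+ at r₁ = 21.2%/12 = 0.0176667.
After month 15 (no interest yet): B = €4,605.00 − 15·€156.00 = €2,265.00.
Then at r₁ with €156.00/mo: n₂ = −ln(1 − r₁·B/P)/ln(1+r₁) ≈ 16.92 → 17 more payments.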